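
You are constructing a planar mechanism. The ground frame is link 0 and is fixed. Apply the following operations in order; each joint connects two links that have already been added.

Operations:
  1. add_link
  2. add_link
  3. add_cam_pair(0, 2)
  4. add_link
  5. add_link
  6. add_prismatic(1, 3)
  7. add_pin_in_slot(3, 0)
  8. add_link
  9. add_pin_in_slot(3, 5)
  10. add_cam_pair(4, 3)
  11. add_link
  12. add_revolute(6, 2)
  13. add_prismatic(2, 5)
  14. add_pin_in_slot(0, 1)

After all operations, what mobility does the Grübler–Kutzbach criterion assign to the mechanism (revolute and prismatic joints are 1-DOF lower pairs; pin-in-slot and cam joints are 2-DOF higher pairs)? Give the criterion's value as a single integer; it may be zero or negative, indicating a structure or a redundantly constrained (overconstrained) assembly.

link 0 = ground. State L|J1|J2 = 1|0|0
+link1  2|0|0
+link2  3|0|0
C(0,2) f=2→J2  3|0|1
+link3  4|0|1
+link4  5|0|1
P(1,3) f=1→J1  5|1|1
PS(3,0) f=2→J2  5|1|2
+link5  6|1|2
PS(3,5) f=2→J2  6|1|3
C(4,3) f=2→J2  6|1|4
+link6  7|1|4
R(6,2) f=1→J1  7|2|4
P(2,5) f=1→J1  7|3|4
PS(0,1) f=2→J2  7|3|5
M = 3(7−1)−2·3−5 = 18−6−5 = 7

M = 7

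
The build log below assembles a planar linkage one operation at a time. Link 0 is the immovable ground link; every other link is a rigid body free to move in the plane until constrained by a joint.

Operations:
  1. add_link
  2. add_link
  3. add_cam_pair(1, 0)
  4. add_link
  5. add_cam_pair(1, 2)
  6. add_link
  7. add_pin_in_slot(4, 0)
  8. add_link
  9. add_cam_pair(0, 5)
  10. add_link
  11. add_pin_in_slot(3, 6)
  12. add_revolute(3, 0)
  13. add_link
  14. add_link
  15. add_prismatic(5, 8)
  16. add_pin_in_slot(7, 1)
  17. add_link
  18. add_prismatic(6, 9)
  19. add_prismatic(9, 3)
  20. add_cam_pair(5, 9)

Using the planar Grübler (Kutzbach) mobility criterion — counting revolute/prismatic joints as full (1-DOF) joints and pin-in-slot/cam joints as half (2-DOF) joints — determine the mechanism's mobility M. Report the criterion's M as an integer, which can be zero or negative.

link 0 = ground. State L|J1|J2 = 1|0|0
+link1  2|0|0
+link2  3|0|0
C(1,0) f=2→J2  3|0|1
+link3  4|0|1
C(1,2) f=2→J2  4|0|2
+link4  5|0|2
PS(4,0) f=2→J2  5|0|3
+link5  6|0|3
C(0,5) f=2→J2  6|0|4
+link6  7|0|4
PS(3,6) f=2→J2  7|0|5
R(3,0) f=1→J1  7|1|5
+link7  8|1|5
+link8  9|1|5
P(5,8) f=1→J1  9|2|5
PS(7,1) f=2→J2  9|2|6
+link9  10|2|6
P(6,9) f=1→J1  10|3|6
P(9,3) f=1→J1  10|4|6
C(5,9) f=2→J2  10|4|7
M = 3(10−1)−2·4−7 = 27−8−7 = 12

M = 12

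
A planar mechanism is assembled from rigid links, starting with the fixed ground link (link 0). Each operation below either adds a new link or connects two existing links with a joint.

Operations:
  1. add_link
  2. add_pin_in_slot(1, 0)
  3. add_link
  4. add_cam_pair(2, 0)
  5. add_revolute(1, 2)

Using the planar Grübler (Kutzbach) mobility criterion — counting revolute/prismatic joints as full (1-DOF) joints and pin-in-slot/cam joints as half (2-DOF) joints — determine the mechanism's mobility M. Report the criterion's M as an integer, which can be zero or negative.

[1;0;0] (link 0 is ground)
L+ [2;0;0]
PS(1,0)∈J2 [2;0;1]
L+ [3;0;1]
C(2,0)∈J2 [3;0;2]
R(1,2)∈J1 [3;1;2]
mobility = 6 − 2 − 2 = 2

M = 2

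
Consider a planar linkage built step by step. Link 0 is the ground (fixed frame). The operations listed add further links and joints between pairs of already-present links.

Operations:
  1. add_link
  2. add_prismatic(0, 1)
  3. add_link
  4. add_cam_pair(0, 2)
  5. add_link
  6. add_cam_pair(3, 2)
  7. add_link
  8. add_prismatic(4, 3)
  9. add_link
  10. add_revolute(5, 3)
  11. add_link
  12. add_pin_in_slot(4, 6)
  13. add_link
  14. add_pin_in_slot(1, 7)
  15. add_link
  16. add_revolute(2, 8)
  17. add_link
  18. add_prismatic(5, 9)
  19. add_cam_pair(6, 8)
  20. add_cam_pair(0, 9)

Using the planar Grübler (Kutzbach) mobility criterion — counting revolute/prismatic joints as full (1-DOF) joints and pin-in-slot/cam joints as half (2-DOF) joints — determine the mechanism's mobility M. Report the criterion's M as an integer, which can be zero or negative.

M = 11

[1;0;0] (link 0 is ground)
L+ [2;0;0]
P(0,1)∈J1 [2;1;0]
L+ [3;1;0]
C(0,2)∈J2 [3;1;1]
L+ [4;1;1]
C(3,2)∈J2 [4;1;2]
L+ [5;1;2]
P(4,3)∈J1 [5;2;2]
L+ [6;2;2]
R(5,3)∈J1 [6;3;2]
L+ [7;3;2]
PS(4,6)∈J2 [7;3;3]
L+ [8;3;3]
PS(1,7)∈J2 [8;3;4]
L+ [9;3;4]
R(2,8)∈J1 [9;4;4]
L+ [10;4;4]
P(5,9)∈J1 [10;5;4]
C(6,8)∈J2 [10;5;5]
C(0,9)∈J2 [10;5;6]
mobility = 27 − 10 − 6 = 11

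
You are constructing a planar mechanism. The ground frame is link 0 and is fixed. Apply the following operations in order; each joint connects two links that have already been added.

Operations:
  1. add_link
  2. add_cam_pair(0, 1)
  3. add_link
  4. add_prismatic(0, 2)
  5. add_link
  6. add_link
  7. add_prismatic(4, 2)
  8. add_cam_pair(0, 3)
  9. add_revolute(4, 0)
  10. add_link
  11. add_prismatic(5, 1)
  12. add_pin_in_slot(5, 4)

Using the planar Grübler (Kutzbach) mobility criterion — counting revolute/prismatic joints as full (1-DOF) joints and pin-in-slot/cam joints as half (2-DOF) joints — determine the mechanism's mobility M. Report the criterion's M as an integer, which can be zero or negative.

(L,J1,J2)=(1,0,0); link0 fixed
link1: (2,0,0)
C 0-1 [J2]: (2,0,1)
link2: (3,0,1)
P 0-2 [J1]: (3,1,1)
link3: (4,1,1)
link4: (5,1,1)
P 4-2 [J1]: (5,2,1)
C 0-3 [J2]: (5,2,2)
R 4-0 [J1]: (5,3,2)
link5: (6,3,2)
P 5-1 [J1]: (6,4,2)
PS 5-4 [J2]: (6,4,3)
Grübler: 3·5 − 2·4 − 3 = 4

M = 4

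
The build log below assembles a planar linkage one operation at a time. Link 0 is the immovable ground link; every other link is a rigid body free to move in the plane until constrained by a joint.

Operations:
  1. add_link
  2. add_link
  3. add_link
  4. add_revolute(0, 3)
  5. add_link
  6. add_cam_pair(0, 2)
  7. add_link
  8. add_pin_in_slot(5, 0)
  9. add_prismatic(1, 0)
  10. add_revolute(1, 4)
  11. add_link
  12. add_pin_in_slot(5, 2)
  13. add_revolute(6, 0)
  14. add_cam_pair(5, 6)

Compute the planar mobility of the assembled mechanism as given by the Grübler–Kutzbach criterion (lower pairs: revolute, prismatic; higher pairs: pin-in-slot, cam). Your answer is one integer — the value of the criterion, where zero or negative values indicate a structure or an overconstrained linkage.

M = 6

ground; <1,0,0>
#1 <2,0,0>
#2 <3,0,0>
#3 <4,0,0>
R:0↔3 J1 <4,1,0>
#4 <5,1,0>
C:0↔2 J2 <5,1,1>
#5 <6,1,1>
PS:5↔0 J2 <6,1,2>
P:1↔0 J1 <6,2,2>
R:1↔4 J1 <6,3,2>
#6 <7,3,2>
PS:5↔2 J2 <7,3,3>
R:6↔0 J1 <7,4,3>
C:5↔6 J2 <7,4,4>
3×6 − 2×4 − 1×4 = 6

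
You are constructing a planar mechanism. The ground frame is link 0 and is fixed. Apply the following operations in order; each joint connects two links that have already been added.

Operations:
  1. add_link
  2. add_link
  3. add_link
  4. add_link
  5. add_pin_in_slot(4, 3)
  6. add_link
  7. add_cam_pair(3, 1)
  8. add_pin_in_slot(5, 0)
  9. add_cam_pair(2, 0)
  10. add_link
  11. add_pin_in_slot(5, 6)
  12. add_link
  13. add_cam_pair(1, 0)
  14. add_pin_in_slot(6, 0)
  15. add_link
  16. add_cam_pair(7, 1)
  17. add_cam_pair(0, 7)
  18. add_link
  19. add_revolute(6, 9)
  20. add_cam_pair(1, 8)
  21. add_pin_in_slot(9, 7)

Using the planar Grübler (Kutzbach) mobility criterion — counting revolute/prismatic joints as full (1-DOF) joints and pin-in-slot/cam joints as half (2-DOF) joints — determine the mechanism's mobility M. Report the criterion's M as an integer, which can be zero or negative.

[1;0;0] (link 0 is ground)
L+ [2;0;0]
L+ [3;0;0]
L+ [4;0;0]
L+ [5;0;0]
PS(4,3)∈J2 [5;0;1]
L+ [6;0;1]
C(3,1)∈J2 [6;0;2]
PS(5,0)∈J2 [6;0;3]
C(2,0)∈J2 [6;0;4]
L+ [7;0;4]
PS(5,6)∈J2 [7;0;5]
L+ [8;0;5]
C(1,0)∈J2 [8;0;6]
PS(6,0)∈J2 [8;0;7]
L+ [9;0;7]
C(7,1)∈J2 [9;0;8]
C(0,7)∈J2 [9;0;9]
L+ [10;0;9]
R(6,9)∈J1 [10;1;9]
C(1,8)∈J2 [10;1;10]
PS(9,7)∈J2 [10;1;11]
mobility = 27 − 2 − 11 = 14

M = 14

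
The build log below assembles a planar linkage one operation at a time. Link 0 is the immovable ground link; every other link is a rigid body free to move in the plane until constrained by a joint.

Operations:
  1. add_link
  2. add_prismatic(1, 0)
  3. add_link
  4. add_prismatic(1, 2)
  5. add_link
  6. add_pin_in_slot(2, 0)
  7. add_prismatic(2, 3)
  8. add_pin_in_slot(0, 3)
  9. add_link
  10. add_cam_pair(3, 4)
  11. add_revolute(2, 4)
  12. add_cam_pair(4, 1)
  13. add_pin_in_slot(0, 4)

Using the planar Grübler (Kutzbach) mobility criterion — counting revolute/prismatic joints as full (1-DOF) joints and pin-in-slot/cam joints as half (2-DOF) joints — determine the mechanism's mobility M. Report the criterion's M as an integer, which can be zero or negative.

[1;0;0] (link 0 is ground)
L+ [2;0;0]
P(1,0)∈J1 [2;1;0]
L+ [3;1;0]
P(1,2)∈J1 [3;2;0]
L+ [4;2;0]
PS(2,0)∈J2 [4;2;1]
P(2,3)∈J1 [4;3;1]
PS(0,3)∈J2 [4;3;2]
L+ [5;3;2]
C(3,4)∈J2 [5;3;3]
R(2,4)∈J1 [5;4;3]
C(4,1)∈J2 [5;4;4]
PS(0,4)∈J2 [5;4;5]
mobility = 12 − 8 − 5 = -1

M = -1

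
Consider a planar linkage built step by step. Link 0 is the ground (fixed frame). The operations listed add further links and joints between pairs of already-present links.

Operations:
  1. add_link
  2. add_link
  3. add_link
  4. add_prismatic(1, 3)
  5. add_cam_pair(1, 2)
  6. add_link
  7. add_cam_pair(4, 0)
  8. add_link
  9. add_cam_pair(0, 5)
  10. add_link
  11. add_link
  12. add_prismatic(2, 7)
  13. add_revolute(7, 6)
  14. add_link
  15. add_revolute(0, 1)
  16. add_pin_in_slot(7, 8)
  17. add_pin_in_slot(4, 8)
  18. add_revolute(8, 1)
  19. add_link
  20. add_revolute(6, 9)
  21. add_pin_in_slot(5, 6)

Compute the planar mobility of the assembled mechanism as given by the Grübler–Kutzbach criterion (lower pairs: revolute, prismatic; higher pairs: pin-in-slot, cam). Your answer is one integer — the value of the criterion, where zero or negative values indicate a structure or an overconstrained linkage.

M = 9

ground; <1,0,0>
#1 <2,0,0>
#2 <3,0,0>
#3 <4,0,0>
P:1↔3 J1 <4,1,0>
C:1↔2 J2 <4,1,1>
#4 <5,1,1>
C:4↔0 J2 <5,1,2>
#5 <6,1,2>
C:0↔5 J2 <6,1,3>
#6 <7,1,3>
#7 <8,1,3>
P:2↔7 J1 <8,2,3>
R:7↔6 J1 <8,3,3>
#8 <9,3,3>
R:0↔1 J1 <9,4,3>
PS:7↔8 J2 <9,4,4>
PS:4↔8 J2 <9,4,5>
R:8↔1 J1 <9,5,5>
#9 <10,5,5>
R:6↔9 J1 <10,6,5>
PS:5↔6 J2 <10,6,6>
3×9 − 2×6 − 1×6 = 9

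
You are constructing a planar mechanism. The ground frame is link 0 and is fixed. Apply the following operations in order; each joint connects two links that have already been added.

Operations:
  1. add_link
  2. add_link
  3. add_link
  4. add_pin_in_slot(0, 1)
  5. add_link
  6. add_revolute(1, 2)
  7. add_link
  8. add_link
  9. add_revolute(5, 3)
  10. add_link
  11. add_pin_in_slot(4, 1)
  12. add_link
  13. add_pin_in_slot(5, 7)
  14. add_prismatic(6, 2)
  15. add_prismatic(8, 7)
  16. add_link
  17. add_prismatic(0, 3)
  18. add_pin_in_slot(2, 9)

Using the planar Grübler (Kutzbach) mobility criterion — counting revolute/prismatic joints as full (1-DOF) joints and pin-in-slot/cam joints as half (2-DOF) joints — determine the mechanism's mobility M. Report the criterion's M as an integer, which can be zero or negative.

[1;0;0] (link 0 is ground)
L+ [2;0;0]
L+ [3;0;0]
L+ [4;0;0]
PS(0,1)∈J2 [4;0;1]
L+ [5;0;1]
R(1,2)∈J1 [5;1;1]
L+ [6;1;1]
L+ [7;1;1]
R(5,3)∈J1 [7;2;1]
L+ [8;2;1]
PS(4,1)∈J2 [8;2;2]
L+ [9;2;2]
PS(5,7)∈J2 [9;2;3]
P(6,2)∈J1 [9;3;3]
P(8,7)∈J1 [9;4;3]
L+ [10;4;3]
P(0,3)∈J1 [10;5;3]
PS(2,9)∈J2 [10;5;4]
mobility = 27 − 10 − 4 = 13

M = 13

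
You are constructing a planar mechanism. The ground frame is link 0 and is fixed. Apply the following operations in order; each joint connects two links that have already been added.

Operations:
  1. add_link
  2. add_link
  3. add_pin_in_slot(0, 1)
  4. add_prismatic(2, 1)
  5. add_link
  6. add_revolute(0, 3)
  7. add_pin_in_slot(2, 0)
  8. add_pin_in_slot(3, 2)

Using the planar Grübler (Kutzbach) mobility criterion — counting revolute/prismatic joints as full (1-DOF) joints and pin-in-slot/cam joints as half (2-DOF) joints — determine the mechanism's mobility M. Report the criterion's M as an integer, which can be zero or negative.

ground; <1,0,0>
#1 <2,0,0>
#2 <3,0,0>
PS:0↔1 J2 <3,0,1>
P:2↔1 J1 <3,1,1>
#3 <4,1,1>
R:0↔3 J1 <4,2,1>
PS:2↔0 J2 <4,2,2>
PS:3↔2 J2 <4,2,3>
3×3 − 2×2 − 1×3 = 2

M = 2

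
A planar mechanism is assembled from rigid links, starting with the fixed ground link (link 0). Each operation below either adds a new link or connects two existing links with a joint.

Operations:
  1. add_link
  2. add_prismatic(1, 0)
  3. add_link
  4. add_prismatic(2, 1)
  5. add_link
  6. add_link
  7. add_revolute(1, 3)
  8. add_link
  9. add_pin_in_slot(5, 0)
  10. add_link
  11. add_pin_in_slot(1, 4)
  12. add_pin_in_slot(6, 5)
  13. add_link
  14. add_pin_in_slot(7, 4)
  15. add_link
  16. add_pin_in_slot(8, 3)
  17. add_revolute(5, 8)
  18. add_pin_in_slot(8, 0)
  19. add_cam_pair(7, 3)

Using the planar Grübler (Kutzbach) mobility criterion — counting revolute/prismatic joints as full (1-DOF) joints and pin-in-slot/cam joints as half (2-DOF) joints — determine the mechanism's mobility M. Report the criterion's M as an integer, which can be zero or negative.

link 0 = ground. State L|J1|J2 = 1|0|0
+link1  2|0|0
P(1,0) f=1→J1  2|1|0
+link2  3|1|0
P(2,1) f=1→J1  3|2|0
+link3  4|2|0
+link4  5|2|0
R(1,3) f=1→J1  5|3|0
+link5  6|3|0
PS(5,0) f=2→J2  6|3|1
+link6  7|3|1
PS(1,4) f=2→J2  7|3|2
PS(6,5) f=2→J2  7|3|3
+link7  8|3|3
PS(7,4) f=2→J2  8|3|4
+link8  9|3|4
PS(8,3) f=2→J2  9|3|5
R(5,8) f=1→J1  9|4|5
PS(8,0) f=2→J2  9|4|6
C(7,3) f=2→J2  9|4|7
M = 3(9−1)−2·4−7 = 24−8−7 = 9

M = 9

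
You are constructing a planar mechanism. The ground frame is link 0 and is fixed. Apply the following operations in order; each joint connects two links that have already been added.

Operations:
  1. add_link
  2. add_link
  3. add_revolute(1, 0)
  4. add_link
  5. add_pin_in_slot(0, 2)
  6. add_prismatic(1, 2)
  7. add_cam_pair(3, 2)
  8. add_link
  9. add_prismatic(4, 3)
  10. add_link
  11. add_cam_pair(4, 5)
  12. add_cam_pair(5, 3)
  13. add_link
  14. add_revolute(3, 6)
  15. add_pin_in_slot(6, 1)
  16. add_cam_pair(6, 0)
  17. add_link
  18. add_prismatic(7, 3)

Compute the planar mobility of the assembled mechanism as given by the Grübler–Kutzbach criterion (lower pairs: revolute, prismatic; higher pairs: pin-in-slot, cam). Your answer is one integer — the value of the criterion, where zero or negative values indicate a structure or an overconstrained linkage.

[1;0;0] (link 0 is ground)
L+ [2;0;0]
L+ [3;0;0]
R(1,0)∈J1 [3;1;0]
L+ [4;1;0]
PS(0,2)∈J2 [4;1;1]
P(1,2)∈J1 [4;2;1]
C(3,2)∈J2 [4;2;2]
L+ [5;2;2]
P(4,3)∈J1 [5;3;2]
L+ [6;3;2]
C(4,5)∈J2 [6;3;3]
C(5,3)∈J2 [6;3;4]
L+ [7;3;4]
R(3,6)∈J1 [7;4;4]
PS(6,1)∈J2 [7;4;5]
C(6,0)∈J2 [7;4;6]
L+ [8;4;6]
P(7,3)∈J1 [8;5;6]
mobility = 21 − 10 − 6 = 5

M = 5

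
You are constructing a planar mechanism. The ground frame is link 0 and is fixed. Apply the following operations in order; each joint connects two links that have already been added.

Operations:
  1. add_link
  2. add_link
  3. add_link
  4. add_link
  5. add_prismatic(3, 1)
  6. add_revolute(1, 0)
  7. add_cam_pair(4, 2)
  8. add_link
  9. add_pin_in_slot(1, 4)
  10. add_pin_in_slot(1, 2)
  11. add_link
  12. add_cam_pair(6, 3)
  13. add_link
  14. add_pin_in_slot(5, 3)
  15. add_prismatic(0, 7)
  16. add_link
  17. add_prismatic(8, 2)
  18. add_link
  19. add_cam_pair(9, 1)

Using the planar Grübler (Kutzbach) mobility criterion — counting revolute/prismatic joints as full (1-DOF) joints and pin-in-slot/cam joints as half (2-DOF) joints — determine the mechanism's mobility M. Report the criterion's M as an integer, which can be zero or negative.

M = 13

L=1 J1=0 J2=0
add link → L=2 J1=0 J2=0
add link → L=3 J1=0 J2=0
add link → L=4 J1=0 J2=0
add link → L=5 J1=0 J2=0
P@3,1 dof=1 J1 → L=5 J1=1 J2=0
R@1,0 dof=1 J1 → L=5 J1=2 J2=0
C@4,2 dof=2 J2 → L=5 J1=2 J2=1
add link → L=6 J1=2 J2=1
PS@1,4 dof=2 J2 → L=6 J1=2 J2=2
PS@1,2 dof=2 J2 → L=6 J1=2 J2=3
add link → L=7 J1=2 J2=3
C@6,3 dof=2 J2 → L=7 J1=2 J2=4
add link → L=8 J1=2 J2=4
PS@5,3 dof=2 J2 → L=8 J1=2 J2=5
P@0,7 dof=1 J1 → L=8 J1=3 J2=5
add link → L=9 J1=3 J2=5
P@8,2 dof=1 J1 → L=9 J1=4 J2=5
add link → L=10 J1=4 J2=5
C@9,1 dof=2 J2 → L=10 J1=4 J2=6
M=3(L−1)−2J1−J2=3·9−2·4−6=13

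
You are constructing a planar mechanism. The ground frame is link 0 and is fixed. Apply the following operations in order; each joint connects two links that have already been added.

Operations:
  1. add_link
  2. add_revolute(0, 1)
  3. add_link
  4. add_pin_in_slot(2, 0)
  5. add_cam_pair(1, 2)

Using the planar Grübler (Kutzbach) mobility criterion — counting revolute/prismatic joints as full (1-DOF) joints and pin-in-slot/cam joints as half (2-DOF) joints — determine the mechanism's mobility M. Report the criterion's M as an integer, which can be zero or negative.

M = 2

ground; <1,0,0>
#1 <2,0,0>
R:0↔1 J1 <2,1,0>
#2 <3,1,0>
PS:2↔0 J2 <3,1,1>
C:1↔2 J2 <3,1,2>
3×2 − 2×1 − 1×2 = 2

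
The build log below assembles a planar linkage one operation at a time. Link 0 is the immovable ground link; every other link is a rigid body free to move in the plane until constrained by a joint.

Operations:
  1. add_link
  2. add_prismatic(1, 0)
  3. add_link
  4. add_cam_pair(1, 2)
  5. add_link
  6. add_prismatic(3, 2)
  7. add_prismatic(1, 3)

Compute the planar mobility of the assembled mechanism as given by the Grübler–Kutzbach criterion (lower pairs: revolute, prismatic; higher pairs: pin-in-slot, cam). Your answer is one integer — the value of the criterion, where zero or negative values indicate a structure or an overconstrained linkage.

link 0 = ground. State L|J1|J2 = 1|0|0
+link1  2|0|0
P(1,0) f=1→J1  2|1|0
+link2  3|1|0
C(1,2) f=2→J2  3|1|1
+link3  4|1|1
P(3,2) f=1→J1  4|2|1
P(1,3) f=1→J1  4|3|1
M = 3(4−1)−2·3−1 = 9−6−1 = 2

M = 2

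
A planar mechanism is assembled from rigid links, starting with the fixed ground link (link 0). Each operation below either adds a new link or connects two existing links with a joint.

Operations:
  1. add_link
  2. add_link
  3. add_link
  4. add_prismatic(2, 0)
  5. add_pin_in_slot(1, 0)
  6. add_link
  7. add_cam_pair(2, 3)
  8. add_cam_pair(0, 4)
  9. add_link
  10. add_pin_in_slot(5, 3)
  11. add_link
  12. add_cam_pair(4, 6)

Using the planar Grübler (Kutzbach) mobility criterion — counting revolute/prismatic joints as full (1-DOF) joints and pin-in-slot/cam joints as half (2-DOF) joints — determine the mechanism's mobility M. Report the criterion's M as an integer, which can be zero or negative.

ground; <1,0,0>
#1 <2,0,0>
#2 <3,0,0>
#3 <4,0,0>
P:2↔0 J1 <4,1,0>
PS:1↔0 J2 <4,1,1>
#4 <5,1,1>
C:2↔3 J2 <5,1,2>
C:0↔4 J2 <5,1,3>
#5 <6,1,3>
PS:5↔3 J2 <6,1,4>
#6 <7,1,4>
C:4↔6 J2 <7,1,5>
3×6 − 2×1 − 1×5 = 11

M = 11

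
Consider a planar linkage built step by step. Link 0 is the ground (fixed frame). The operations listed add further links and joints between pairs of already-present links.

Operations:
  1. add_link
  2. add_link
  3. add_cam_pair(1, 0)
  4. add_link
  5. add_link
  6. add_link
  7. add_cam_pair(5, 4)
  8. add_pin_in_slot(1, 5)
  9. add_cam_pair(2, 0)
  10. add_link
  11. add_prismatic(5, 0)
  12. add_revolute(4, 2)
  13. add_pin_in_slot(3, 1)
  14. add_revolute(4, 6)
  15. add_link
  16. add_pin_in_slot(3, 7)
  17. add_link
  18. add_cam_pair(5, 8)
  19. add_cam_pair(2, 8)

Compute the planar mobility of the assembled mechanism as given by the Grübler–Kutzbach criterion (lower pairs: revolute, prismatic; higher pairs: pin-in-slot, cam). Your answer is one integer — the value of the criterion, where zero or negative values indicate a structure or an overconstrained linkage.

link 0 = ground. State L|J1|J2 = 1|0|0
+link1  2|0|0
+link2  3|0|0
C(1,0) f=2→J2  3|0|1
+link3  4|0|1
+link4  5|0|1
+link5  6|0|1
C(5,4) f=2→J2  6|0|2
PS(1,5) f=2→J2  6|0|3
C(2,0) f=2→J2  6|0|4
+link6  7|0|4
P(5,0) f=1→J1  7|1|4
R(4,2) f=1→J1  7|2|4
PS(3,1) f=2→J2  7|2|5
R(4,6) f=1→J1  7|3|5
+link7  8|3|5
PS(3,7) f=2→J2  8|3|6
+link8  9|3|6
C(5,8) f=2→J2  9|3|7
C(2,8) f=2→J2  9|3|8
M = 3(9−1)−2·3−8 = 24−6−8 = 10

M = 10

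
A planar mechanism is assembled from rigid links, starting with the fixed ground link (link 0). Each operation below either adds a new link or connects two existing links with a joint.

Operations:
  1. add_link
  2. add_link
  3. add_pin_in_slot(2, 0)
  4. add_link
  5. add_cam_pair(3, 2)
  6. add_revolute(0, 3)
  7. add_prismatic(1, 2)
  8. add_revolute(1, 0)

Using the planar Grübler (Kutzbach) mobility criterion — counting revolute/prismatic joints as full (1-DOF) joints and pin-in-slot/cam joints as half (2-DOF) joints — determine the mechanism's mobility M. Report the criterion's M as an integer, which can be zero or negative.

L=1 J1=0 J2=0
add link → L=2 J1=0 J2=0
add link → L=3 J1=0 J2=0
PS@2,0 dof=2 J2 → L=3 J1=0 J2=1
add link → L=4 J1=0 J2=1
C@3,2 dof=2 J2 → L=4 J1=0 J2=2
R@0,3 dof=1 J1 → L=4 J1=1 J2=2
P@1,2 dof=1 J1 → L=4 J1=2 J2=2
R@1,0 dof=1 J1 → L=4 J1=3 J2=2
M=3(L−1)−2J1−J2=3·3−2·3−2=1

M = 1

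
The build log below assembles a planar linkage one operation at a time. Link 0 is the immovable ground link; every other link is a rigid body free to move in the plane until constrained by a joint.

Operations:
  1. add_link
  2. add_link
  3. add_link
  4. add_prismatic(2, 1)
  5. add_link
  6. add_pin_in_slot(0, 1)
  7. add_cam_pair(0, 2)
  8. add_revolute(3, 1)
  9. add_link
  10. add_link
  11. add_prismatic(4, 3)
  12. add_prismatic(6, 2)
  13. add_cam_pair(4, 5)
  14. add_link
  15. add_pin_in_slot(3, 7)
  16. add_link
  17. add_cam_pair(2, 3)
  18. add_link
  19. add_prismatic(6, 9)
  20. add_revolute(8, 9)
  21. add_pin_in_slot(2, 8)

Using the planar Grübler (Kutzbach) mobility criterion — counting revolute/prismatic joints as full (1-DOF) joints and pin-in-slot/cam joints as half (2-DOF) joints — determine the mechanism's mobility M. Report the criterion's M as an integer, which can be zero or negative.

M = 9

link 0 = ground. State L|J1|J2 = 1|0|0
+link1  2|0|0
+link2  3|0|0
+link3  4|0|0
P(2,1) f=1→J1  4|1|0
+link4  5|1|0
PS(0,1) f=2→J2  5|1|1
C(0,2) f=2→J2  5|1|2
R(3,1) f=1→J1  5|2|2
+link5  6|2|2
+link6  7|2|2
P(4,3) f=1→J1  7|3|2
P(6,2) f=1→J1  7|4|2
C(4,5) f=2→J2  7|4|3
+link7  8|4|3
PS(3,7) f=2→J2  8|4|4
+link8  9|4|4
C(2,3) f=2→J2  9|4|5
+link9  10|4|5
P(6,9) f=1→J1  10|5|5
R(8,9) f=1→J1  10|6|5
PS(2,8) f=2→J2  10|6|6
M = 3(10−1)−2·6−6 = 27−12−6 = 9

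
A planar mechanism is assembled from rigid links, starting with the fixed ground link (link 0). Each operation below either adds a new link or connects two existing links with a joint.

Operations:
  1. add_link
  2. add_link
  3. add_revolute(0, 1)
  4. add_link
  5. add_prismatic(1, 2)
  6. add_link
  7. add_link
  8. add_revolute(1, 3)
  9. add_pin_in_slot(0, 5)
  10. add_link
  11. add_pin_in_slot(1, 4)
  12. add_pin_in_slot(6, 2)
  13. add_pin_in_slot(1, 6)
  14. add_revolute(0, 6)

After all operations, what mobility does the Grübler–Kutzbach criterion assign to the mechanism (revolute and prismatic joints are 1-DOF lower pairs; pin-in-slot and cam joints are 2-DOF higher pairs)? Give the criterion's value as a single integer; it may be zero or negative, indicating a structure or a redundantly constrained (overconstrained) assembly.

M = 6

ground; <1,0,0>
#1 <2,0,0>
#2 <3,0,0>
R:0↔1 J1 <3,1,0>
#3 <4,1,0>
P:1↔2 J1 <4,2,0>
#4 <5,2,0>
#5 <6,2,0>
R:1↔3 J1 <6,3,0>
PS:0↔5 J2 <6,3,1>
#6 <7,3,1>
PS:1↔4 J2 <7,3,2>
PS:6↔2 J2 <7,3,3>
PS:1↔6 J2 <7,3,4>
R:0↔6 J1 <7,4,4>
3×6 − 2×4 − 1×4 = 6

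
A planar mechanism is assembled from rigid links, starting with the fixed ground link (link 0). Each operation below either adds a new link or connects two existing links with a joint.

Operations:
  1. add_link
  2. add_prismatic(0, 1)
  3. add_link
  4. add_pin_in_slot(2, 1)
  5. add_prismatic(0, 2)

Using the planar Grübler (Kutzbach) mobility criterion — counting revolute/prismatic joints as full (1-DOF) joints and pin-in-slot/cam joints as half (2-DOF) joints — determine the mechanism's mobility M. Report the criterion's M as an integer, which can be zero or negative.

M = 1

(L,J1,J2)=(1,0,0); link0 fixed
link1: (2,0,0)
P 0-1 [J1]: (2,1,0)
link2: (3,1,0)
PS 2-1 [J2]: (3,1,1)
P 0-2 [J1]: (3,2,1)
Grübler: 3·2 − 2·2 − 1 = 1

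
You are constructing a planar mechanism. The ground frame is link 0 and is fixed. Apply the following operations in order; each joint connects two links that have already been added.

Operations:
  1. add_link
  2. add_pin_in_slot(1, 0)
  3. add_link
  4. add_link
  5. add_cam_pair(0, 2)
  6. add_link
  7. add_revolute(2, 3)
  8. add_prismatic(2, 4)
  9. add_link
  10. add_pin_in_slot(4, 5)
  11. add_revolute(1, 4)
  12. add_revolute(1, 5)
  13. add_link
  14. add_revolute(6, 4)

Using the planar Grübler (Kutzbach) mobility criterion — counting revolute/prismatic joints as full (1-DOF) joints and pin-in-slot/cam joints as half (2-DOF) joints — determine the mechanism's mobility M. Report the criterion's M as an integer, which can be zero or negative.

M = 5

(L,J1,J2)=(1,0,0); link0 fixed
link1: (2,0,0)
PS 1-0 [J2]: (2,0,1)
link2: (3,0,1)
link3: (4,0,1)
C 0-2 [J2]: (4,0,2)
link4: (5,0,2)
R 2-3 [J1]: (5,1,2)
P 2-4 [J1]: (5,2,2)
link5: (6,2,2)
PS 4-5 [J2]: (6,2,3)
R 1-4 [J1]: (6,3,3)
R 1-5 [J1]: (6,4,3)
link6: (7,4,3)
R 6-4 [J1]: (7,5,3)
Grübler: 3·6 − 2·5 − 3 = 5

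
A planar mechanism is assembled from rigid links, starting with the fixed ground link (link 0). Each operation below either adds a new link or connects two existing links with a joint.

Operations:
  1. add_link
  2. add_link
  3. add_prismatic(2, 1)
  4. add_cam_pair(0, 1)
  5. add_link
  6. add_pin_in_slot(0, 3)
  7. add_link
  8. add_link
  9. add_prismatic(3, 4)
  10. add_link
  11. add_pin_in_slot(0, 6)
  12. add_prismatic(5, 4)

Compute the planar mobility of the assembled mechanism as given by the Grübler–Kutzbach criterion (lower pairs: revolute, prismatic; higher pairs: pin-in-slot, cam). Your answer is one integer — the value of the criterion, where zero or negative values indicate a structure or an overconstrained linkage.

L=1 J1=0 J2=0
add link → L=2 J1=0 J2=0
add link → L=3 J1=0 J2=0
P@2,1 dof=1 J1 → L=3 J1=1 J2=0
C@0,1 dof=2 J2 → L=3 J1=1 J2=1
add link → L=4 J1=1 J2=1
PS@0,3 dof=2 J2 → L=4 J1=1 J2=2
add link → L=5 J1=1 J2=2
add link → L=6 J1=1 J2=2
P@3,4 dof=1 J1 → L=6 J1=2 J2=2
add link → L=7 J1=2 J2=2
PS@0,6 dof=2 J2 → L=7 J1=2 J2=3
P@5,4 dof=1 J1 → L=7 J1=3 J2=3
M=3(L−1)−2J1−J2=3·6−2·3−3=9

M = 9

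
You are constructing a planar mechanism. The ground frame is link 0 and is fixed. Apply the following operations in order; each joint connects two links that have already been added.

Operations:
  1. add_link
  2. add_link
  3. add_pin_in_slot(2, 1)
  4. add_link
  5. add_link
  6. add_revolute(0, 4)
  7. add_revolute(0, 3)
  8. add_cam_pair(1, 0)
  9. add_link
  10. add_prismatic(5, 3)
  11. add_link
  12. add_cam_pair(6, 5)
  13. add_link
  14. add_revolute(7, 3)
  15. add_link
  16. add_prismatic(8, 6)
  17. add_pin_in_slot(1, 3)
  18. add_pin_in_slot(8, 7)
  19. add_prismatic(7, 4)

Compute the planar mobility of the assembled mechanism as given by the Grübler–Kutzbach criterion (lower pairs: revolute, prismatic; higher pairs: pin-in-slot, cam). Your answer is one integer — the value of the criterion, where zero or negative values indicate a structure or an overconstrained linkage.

[1;0;0] (link 0 is ground)
L+ [2;0;0]
L+ [3;0;0]
PS(2,1)∈J2 [3;0;1]
L+ [4;0;1]
L+ [5;0;1]
R(0,4)∈J1 [5;1;1]
R(0,3)∈J1 [5;2;1]
C(1,0)∈J2 [5;2;2]
L+ [6;2;2]
P(5,3)∈J1 [6;3;2]
L+ [7;3;2]
C(6,5)∈J2 [7;3;3]
L+ [8;3;3]
R(7,3)∈J1 [8;4;3]
L+ [9;4;3]
P(8,6)∈J1 [9;5;3]
PS(1,3)∈J2 [9;5;4]
PS(8,7)∈J2 [9;5;5]
P(7,4)∈J1 [9;6;5]
mobility = 24 − 12 − 5 = 7

M = 7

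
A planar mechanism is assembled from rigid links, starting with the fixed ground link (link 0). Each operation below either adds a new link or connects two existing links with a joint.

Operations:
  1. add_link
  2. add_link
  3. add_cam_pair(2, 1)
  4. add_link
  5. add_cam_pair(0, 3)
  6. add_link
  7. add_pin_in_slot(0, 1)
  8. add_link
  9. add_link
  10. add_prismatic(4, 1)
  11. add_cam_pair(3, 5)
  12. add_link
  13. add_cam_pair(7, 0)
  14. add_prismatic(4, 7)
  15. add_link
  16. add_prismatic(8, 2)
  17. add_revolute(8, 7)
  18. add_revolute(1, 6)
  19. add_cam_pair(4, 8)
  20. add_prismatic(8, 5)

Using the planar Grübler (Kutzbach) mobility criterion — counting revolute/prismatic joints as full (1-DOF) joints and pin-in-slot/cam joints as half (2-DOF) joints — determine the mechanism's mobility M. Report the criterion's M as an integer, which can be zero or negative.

[1;0;0] (link 0 is ground)
L+ [2;0;0]
L+ [3;0;0]
C(2,1)∈J2 [3;0;1]
L+ [4;0;1]
C(0,3)∈J2 [4;0;2]
L+ [5;0;2]
PS(0,1)∈J2 [5;0;3]
L+ [6;0;3]
L+ [7;0;3]
P(4,1)∈J1 [7;1;3]
C(3,5)∈J2 [7;1;4]
L+ [8;1;4]
C(7,0)∈J2 [8;1;5]
P(4,7)∈J1 [8;2;5]
L+ [9;2;5]
P(8,2)∈J1 [9;3;5]
R(8,7)∈J1 [9;4;5]
R(1,6)∈J1 [9;5;5]
C(4,8)∈J2 [9;5;6]
P(8,5)∈J1 [9;6;6]
mobility = 24 − 12 − 6 = 6

M = 6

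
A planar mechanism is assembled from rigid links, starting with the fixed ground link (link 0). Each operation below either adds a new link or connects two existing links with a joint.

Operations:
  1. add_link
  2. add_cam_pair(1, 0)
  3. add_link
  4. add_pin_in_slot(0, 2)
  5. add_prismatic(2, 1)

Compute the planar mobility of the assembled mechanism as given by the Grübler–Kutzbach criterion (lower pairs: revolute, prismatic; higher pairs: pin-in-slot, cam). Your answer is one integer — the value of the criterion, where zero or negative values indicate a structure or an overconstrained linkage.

M = 2

[1;0;0] (link 0 is ground)
L+ [2;0;0]
C(1,0)∈J2 [2;0;1]
L+ [3;0;1]
PS(0,2)∈J2 [3;0;2]
P(2,1)∈J1 [3;1;2]
mobility = 6 − 2 − 2 = 2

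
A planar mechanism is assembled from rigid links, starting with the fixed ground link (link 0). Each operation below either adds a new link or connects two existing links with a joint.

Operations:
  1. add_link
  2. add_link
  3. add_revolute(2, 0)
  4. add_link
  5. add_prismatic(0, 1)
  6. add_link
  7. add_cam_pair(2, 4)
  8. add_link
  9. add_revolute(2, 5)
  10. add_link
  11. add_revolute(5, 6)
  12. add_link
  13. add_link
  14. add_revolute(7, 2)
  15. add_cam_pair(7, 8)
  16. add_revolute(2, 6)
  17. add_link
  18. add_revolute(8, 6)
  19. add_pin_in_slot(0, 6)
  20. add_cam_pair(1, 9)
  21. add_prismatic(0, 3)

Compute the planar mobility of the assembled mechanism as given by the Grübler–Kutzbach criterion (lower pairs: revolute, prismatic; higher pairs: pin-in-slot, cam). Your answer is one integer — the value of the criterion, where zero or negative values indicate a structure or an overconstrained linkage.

M = 7

(L,J1,J2)=(1,0,0); link0 fixed
link1: (2,0,0)
link2: (3,0,0)
R 2-0 [J1]: (3,1,0)
link3: (4,1,0)
P 0-1 [J1]: (4,2,0)
link4: (5,2,0)
C 2-4 [J2]: (5,2,1)
link5: (6,2,1)
R 2-5 [J1]: (6,3,1)
link6: (7,3,1)
R 5-6 [J1]: (7,4,1)
link7: (8,4,1)
link8: (9,4,1)
R 7-2 [J1]: (9,5,1)
C 7-8 [J2]: (9,5,2)
R 2-6 [J1]: (9,6,2)
link9: (10,6,2)
R 8-6 [J1]: (10,7,2)
PS 0-6 [J2]: (10,7,3)
C 1-9 [J2]: (10,7,4)
P 0-3 [J1]: (10,8,4)
Grübler: 3·9 − 2·8 − 4 = 7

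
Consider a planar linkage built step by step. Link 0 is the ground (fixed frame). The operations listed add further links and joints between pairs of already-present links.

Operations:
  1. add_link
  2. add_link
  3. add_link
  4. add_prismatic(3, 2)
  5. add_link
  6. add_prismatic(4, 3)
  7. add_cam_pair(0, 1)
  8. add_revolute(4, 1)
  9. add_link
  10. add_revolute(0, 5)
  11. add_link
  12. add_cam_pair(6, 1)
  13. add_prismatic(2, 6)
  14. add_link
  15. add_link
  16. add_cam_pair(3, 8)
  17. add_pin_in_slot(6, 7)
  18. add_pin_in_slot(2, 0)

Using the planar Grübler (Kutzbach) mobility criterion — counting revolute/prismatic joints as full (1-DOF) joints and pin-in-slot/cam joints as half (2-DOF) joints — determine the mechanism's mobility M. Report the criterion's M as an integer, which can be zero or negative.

(L,J1,J2)=(1,0,0); link0 fixed
link1: (2,0,0)
link2: (3,0,0)
link3: (4,0,0)
P 3-2 [J1]: (4,1,0)
link4: (5,1,0)
P 4-3 [J1]: (5,2,0)
C 0-1 [J2]: (5,2,1)
R 4-1 [J1]: (5,3,1)
link5: (6,3,1)
R 0-5 [J1]: (6,4,1)
link6: (7,4,1)
C 6-1 [J2]: (7,4,2)
P 2-6 [J1]: (7,5,2)
link7: (8,5,2)
link8: (9,5,2)
C 3-8 [J2]: (9,5,3)
PS 6-7 [J2]: (9,5,4)
PS 2-0 [J2]: (9,5,5)
Grübler: 3·8 − 2·5 − 5 = 9

M = 9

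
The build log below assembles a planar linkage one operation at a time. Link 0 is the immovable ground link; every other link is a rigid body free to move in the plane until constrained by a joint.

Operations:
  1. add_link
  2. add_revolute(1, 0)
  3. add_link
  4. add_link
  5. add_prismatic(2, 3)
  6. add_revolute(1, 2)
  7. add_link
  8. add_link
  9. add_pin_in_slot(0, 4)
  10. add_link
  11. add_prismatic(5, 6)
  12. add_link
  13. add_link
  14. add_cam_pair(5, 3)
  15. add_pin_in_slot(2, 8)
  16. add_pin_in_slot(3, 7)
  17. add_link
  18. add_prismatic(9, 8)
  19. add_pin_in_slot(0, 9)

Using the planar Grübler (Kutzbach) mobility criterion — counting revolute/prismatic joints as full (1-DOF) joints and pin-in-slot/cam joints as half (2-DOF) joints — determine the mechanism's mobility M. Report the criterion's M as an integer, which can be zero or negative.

M = 12

(L,J1,J2)=(1,0,0); link0 fixed
link1: (2,0,0)
R 1-0 [J1]: (2,1,0)
link2: (3,1,0)
link3: (4,1,0)
P 2-3 [J1]: (4,2,0)
R 1-2 [J1]: (4,3,0)
link4: (5,3,0)
link5: (6,3,0)
PS 0-4 [J2]: (6,3,1)
link6: (7,3,1)
P 5-6 [J1]: (7,4,1)
link7: (8,4,1)
link8: (9,4,1)
C 5-3 [J2]: (9,4,2)
PS 2-8 [J2]: (9,4,3)
PS 3-7 [J2]: (9,4,4)
link9: (10,4,4)
P 9-8 [J1]: (10,5,4)
PS 0-9 [J2]: (10,5,5)
Grübler: 3·9 − 2·5 − 5 = 12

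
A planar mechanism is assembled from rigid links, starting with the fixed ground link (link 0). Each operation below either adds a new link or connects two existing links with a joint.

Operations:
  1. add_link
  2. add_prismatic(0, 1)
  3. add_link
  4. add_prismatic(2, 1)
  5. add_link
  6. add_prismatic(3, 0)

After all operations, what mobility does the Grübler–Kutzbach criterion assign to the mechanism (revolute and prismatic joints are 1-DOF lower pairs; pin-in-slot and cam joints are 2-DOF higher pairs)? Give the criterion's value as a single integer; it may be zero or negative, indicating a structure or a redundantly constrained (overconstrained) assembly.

L=1 J1=0 J2=0
add link → L=2 J1=0 J2=0
P@0,1 dof=1 J1 → L=2 J1=1 J2=0
add link → L=3 J1=1 J2=0
P@2,1 dof=1 J1 → L=3 J1=2 J2=0
add link → L=4 J1=2 J2=0
P@3,0 dof=1 J1 → L=4 J1=3 J2=0
M=3(L−1)−2J1−J2=3·3−2·3−0=3

M = 3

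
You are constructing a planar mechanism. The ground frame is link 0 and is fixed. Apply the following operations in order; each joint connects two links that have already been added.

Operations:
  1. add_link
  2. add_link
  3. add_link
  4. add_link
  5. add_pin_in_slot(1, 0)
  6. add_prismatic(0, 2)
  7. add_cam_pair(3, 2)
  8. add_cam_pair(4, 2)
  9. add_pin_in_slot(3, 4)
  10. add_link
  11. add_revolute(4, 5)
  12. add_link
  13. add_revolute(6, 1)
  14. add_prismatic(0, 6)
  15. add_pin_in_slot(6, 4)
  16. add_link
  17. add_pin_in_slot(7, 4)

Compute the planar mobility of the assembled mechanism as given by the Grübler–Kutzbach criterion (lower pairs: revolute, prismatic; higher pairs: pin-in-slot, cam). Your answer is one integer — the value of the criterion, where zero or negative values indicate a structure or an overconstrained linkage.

M = 7

[1;0;0] (link 0 is ground)
L+ [2;0;0]
L+ [3;0;0]
L+ [4;0;0]
L+ [5;0;0]
PS(1,0)∈J2 [5;0;1]
P(0,2)∈J1 [5;1;1]
C(3,2)∈J2 [5;1;2]
C(4,2)∈J2 [5;1;3]
PS(3,4)∈J2 [5;1;4]
L+ [6;1;4]
R(4,5)∈J1 [6;2;4]
L+ [7;2;4]
R(6,1)∈J1 [7;3;4]
P(0,6)∈J1 [7;4;4]
PS(6,4)∈J2 [7;4;5]
L+ [8;4;5]
PS(7,4)∈J2 [8;4;6]
mobility = 21 − 8 − 6 = 7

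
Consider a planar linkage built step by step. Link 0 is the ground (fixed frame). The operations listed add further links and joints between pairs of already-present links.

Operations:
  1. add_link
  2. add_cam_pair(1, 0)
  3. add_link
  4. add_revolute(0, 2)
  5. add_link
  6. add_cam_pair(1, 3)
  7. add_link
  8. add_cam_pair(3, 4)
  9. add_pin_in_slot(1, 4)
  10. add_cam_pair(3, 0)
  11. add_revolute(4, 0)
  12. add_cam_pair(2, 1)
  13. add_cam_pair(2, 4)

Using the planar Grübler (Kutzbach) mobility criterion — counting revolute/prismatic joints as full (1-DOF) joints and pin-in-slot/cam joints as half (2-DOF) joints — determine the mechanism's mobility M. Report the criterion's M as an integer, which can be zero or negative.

(L,J1,J2)=(1,0,0); link0 fixed
link1: (2,0,0)
C 1-0 [J2]: (2,0,1)
link2: (3,0,1)
R 0-2 [J1]: (3,1,1)
link3: (4,1,1)
C 1-3 [J2]: (4,1,2)
link4: (5,1,2)
C 3-4 [J2]: (5,1,3)
PS 1-4 [J2]: (5,1,4)
C 3-0 [J2]: (5,1,5)
R 4-0 [J1]: (5,2,5)
C 2-1 [J2]: (5,2,6)
C 2-4 [J2]: (5,2,7)
Grübler: 3·4 − 2·2 − 7 = 1

M = 1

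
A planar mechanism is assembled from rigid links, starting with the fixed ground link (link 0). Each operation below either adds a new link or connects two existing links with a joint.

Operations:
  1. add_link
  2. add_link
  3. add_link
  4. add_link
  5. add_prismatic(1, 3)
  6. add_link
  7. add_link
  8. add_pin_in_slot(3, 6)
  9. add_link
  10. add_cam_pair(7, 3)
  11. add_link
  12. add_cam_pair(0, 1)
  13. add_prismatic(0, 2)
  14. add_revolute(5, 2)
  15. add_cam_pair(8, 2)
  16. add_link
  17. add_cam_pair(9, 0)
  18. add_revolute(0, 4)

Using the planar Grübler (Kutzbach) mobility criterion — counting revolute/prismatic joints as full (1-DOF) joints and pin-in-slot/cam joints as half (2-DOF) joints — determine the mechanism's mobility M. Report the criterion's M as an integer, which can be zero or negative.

ground; <1,0,0>
#1 <2,0,0>
#2 <3,0,0>
#3 <4,0,0>
#4 <5,0,0>
P:1↔3 J1 <5,1,0>
#5 <6,1,0>
#6 <7,1,0>
PS:3↔6 J2 <7,1,1>
#7 <8,1,1>
C:7↔3 J2 <8,1,2>
#8 <9,1,2>
C:0↔1 J2 <9,1,3>
P:0↔2 J1 <9,2,3>
R:5↔2 J1 <9,3,3>
C:8↔2 J2 <9,3,4>
#9 <10,3,4>
C:9↔0 J2 <10,3,5>
R:0↔4 J1 <10,4,5>
3×9 − 2×4 − 1×5 = 14

M = 14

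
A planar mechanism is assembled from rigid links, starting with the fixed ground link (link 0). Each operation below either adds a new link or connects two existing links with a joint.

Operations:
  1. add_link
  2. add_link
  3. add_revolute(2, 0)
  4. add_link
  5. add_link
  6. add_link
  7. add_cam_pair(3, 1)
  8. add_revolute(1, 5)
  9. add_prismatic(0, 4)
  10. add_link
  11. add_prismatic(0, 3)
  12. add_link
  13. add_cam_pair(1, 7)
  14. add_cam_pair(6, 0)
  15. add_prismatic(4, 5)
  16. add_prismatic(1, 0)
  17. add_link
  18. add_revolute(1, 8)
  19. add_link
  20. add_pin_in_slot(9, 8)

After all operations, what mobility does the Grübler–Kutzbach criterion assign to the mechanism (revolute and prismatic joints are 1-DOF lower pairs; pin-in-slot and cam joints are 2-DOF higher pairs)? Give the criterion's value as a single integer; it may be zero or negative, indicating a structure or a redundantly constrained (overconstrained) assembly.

[1;0;0] (link 0 is ground)
L+ [2;0;0]
L+ [3;0;0]
R(2,0)∈J1 [3;1;0]
L+ [4;1;0]
L+ [5;1;0]
L+ [6;1;0]
C(3,1)∈J2 [6;1;1]
R(1,5)∈J1 [6;2;1]
P(0,4)∈J1 [6;3;1]
L+ [7;3;1]
P(0,3)∈J1 [7;4;1]
L+ [8;4;1]
C(1,7)∈J2 [8;4;2]
C(6,0)∈J2 [8;4;3]
P(4,5)∈J1 [8;5;3]
P(1,0)∈J1 [8;6;3]
L+ [9;6;3]
R(1,8)∈J1 [9;7;3]
L+ [10;7;3]
PS(9,8)∈J2 [10;7;4]
mobility = 27 − 14 − 4 = 9

M = 9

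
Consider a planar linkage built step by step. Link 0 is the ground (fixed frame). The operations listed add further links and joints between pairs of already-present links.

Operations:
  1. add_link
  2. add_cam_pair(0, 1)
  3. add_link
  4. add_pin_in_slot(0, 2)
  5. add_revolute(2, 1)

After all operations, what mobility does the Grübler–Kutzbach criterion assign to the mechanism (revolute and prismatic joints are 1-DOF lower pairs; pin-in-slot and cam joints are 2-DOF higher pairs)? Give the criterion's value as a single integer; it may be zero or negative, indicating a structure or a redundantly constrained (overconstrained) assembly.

M = 2

[1;0;0] (link 0 is ground)
L+ [2;0;0]
C(0,1)∈J2 [2;0;1]
L+ [3;0;1]
PS(0,2)∈J2 [3;0;2]
R(2,1)∈J1 [3;1;2]
mobility = 6 − 2 − 2 = 2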